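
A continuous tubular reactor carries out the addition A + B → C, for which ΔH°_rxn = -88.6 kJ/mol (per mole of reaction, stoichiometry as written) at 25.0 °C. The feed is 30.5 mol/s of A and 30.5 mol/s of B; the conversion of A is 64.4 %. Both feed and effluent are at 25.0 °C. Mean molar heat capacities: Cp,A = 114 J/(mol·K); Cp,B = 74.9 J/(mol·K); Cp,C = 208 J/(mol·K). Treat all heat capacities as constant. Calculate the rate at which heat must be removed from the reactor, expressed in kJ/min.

Q_out = 104000 kJ/min

Extent of reaction ξ = 0.644 × 30.5 = 19.642 mol/s
Reaction term: ξ·ΔH°_rxn = 19.642 × -88.6 = -1740.3 kJ/s
Q = ΔH = -1740.3 kJ/s = -1740.3 kW
Heat removed = 104420 kJ/min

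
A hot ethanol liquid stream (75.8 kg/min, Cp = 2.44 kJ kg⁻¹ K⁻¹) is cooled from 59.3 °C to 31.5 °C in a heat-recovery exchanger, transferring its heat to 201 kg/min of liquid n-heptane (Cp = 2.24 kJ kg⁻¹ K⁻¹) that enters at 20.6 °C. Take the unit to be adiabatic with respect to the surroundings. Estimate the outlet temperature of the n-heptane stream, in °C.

Heat released by hot stream: Q = 75.8 × 2.44 × (59.3 − 31.5) = 5141.7 kJ/min
Energy balance on cold side (adiabatic exchanger): Q = ṁ_c·Cp_c·(T_c,out − T_c,in)
T_c,out = 20.6 + 5141.7/(201 × 2.24) = 32.02 °C

T_c,out = 32.0 °C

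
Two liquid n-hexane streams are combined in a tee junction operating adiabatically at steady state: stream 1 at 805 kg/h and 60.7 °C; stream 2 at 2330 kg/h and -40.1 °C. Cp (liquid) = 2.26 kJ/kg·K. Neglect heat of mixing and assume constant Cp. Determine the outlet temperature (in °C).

Adiabatic, steady state ⇒ Σ ṁᵢCp,ᵢ(T_out − Tᵢ) = 0
Σ ṁᵢCp,ᵢTᵢ = 805×2.26×60.7 + 2330×2.26×-40.1 = -100730
Σ ṁᵢCp,ᵢ = 805×2.26 + 2330×2.26 = 7085.1
T_out = -100730 / 7085.1 = -14.217 °C

T_out = -14.2 °C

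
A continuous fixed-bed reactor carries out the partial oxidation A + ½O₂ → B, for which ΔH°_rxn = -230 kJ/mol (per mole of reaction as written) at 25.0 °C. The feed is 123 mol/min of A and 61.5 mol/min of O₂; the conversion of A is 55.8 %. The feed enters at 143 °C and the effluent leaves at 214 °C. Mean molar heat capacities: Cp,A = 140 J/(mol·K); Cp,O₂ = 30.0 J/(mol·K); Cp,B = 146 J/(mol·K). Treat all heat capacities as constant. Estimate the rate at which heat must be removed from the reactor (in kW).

Extent of reaction ξ = 0.558 × 123 = 68.634 mol/min
Reaction term: ξ·ΔH°_rxn = 68.634 × -230 = -15786 kJ/min
Sensible, feed 143→25 °C: -2249.7 kJ/min
Outlet flows (mol/min): A 54.366, O₂ 27.183, B 68.634
Sensible, products 25→214 °C: 3486.5 kJ/min
Q = ΔH = -14549 kJ/min = -242.48 kW
Heat removed = 242.48 kW

Q_out = 242 kW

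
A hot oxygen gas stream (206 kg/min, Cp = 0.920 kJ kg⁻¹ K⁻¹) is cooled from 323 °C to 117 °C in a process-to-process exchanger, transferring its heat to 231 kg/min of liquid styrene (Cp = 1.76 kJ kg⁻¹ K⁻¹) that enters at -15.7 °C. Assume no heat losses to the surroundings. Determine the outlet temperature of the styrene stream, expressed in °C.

T_c,out = 80.3 °C

Heat released by hot stream: Q = 206 × 0.920 × (323 − 117) = 39041 kJ/min
Energy balance on cold side (adiabatic exchanger): Q = ṁ_c·Cp_c·(T_c,out − T_c,in)
T_c,out = -15.7 + 39041/(231 × 1.76) = 80.328 °C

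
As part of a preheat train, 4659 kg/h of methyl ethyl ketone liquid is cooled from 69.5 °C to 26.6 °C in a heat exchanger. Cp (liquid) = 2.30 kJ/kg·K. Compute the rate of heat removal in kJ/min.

Q_c = 7660 kJ/min

Q = ṁ·Cp·ΔT = 4659 × 2.30 × (26.6 − 69.5) = -459700 kJ/h
Converting: 459700 / 3600 s = 127.7 kW
Cooling duty = 7661.7 kJ/min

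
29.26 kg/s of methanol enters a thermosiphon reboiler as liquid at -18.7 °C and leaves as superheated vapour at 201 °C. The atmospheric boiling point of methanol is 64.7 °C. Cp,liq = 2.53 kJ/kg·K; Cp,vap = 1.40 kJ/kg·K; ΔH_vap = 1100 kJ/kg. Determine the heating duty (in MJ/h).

Q = 158000 MJ/h

liquid -18.7→64.7 °C: 211 kJ/kg
vaporisation at 64.7 °C: 1100 kJ/kg
vapour 64.7→201 °C: 190.82 kJ/kg
Δh = 211 + 1100 + 190.82 = 1501.8 kJ/kg
Q = ṁ·Δh = 29.26 kg/s × 1501.8 kJ/kg = 43943 kJ/s
|Q| = 43943 kW = 158200 MJ/h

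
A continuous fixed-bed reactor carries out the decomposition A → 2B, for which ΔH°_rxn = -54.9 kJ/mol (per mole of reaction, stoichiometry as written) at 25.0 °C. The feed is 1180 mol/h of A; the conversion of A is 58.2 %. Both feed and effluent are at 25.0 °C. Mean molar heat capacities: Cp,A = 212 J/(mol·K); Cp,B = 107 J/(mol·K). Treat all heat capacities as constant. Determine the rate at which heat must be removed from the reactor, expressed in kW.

Extent of reaction ξ = 0.582 × 1180 = 686.76 mol/h
Reaction term: ξ·ΔH°_rxn = 686.76 × -54.9 = -37703 kJ/h
Q = ΔH = -37703 kJ/h = -10.473 kW
Heat removed = 10.473 kW

Q_out = 10.5 kW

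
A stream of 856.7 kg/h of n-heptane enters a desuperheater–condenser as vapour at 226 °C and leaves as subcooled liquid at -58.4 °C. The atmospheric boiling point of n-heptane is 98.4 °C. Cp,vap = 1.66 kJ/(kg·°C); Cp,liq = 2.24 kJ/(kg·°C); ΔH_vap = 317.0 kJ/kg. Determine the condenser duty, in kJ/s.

vapour 226→98.4 °C: -211.82 kJ/kg
condensation at 98.4 °C: -317 kJ/kg
liquid 98.4→-58.4 °C: -351.23 kJ/kg
Δh = -211.82 + -317 + -351.23 = -880.05 kJ/kg
Q = ṁ·Δh = 856.7 kg/h × -880.05 kJ/kg = -753940 kJ/h
|Q| = 209.43 kW

Q_c = 209 kJ/s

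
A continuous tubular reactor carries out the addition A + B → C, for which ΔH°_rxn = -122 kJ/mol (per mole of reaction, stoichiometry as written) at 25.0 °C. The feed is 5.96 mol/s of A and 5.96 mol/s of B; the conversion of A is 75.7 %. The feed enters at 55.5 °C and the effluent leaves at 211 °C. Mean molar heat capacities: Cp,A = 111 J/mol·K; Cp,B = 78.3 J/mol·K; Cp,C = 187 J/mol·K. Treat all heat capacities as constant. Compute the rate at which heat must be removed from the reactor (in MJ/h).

Q_out = 1360 MJ/h

Extent of reaction ξ = 0.757 × 5.96 = 4.5117 mol/s
Reaction term: ξ·ΔH°_rxn = 4.5117 × -122 = -550.43 kJ/s
Sensible, feed 55.5→25 °C: -34.411 kJ/s
Outlet flows (mol/s): A 1.4483, B 1.4483, C 4.5117
Sensible, products 25→211 °C: 207.92 kJ/s
Q = ΔH = -376.92 kJ/s = -376.92 kW
Heat removed = 1356.9 MJ/h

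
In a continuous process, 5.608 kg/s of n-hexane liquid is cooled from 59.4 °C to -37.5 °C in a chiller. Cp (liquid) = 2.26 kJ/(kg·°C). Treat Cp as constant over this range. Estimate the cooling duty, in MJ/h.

Q_c = 4420 MJ/h

Q = ṁ·Cp·ΔT = 5.608 × 2.26 × (-37.5 − 59.4) = -1228.1 kJ/s
Cooling duty = 4421.2 MJ/h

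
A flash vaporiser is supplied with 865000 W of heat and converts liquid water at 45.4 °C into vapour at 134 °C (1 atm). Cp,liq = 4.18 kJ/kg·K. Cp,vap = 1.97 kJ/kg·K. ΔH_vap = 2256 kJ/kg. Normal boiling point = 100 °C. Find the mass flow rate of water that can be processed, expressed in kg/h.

Δh = 4.18×(100−45.4) + 2256 + 1.97×(134−100) = 2551.2 kJ/kg
Q = 865000 W = 865 kJ/s = 3.114e+06 kJ/h
ṁ = Q/Δh = 3.114e+06 / 2551.2 = 1220.6 kg/h

ṁ = 1220 kg/h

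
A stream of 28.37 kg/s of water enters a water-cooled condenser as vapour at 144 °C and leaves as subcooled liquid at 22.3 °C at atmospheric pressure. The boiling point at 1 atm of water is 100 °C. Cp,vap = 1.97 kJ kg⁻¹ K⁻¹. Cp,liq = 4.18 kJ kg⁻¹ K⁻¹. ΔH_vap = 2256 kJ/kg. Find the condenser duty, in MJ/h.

Q_c = 272000 MJ/h

vapour 144→100 °C: -86.68 kJ/kg
condensation at 100 °C: -2256 kJ/kg
liquid 100→22.3 °C: -324.79 kJ/kg
Δh = -86.68 + -2256 + -324.79 = -2667.5 kJ/kg
Q = ṁ·Δh = 28.37 kg/s × -2667.5 kJ/kg = -75676 kJ/s
|Q| = 75676 kW = 272430 MJ/h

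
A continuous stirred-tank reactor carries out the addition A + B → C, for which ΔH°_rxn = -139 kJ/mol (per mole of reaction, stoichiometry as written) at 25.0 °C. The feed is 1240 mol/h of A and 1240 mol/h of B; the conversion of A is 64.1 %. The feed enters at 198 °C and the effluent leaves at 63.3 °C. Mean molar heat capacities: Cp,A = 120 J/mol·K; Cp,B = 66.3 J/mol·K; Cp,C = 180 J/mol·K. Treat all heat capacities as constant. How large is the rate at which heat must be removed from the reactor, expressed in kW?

Extent of reaction ξ = 0.641 × 1240 = 794.84 mol/h
Reaction term: ξ·ΔH°_rxn = 794.84 × -139 = -110480 kJ/h
Sensible, feed 198→25 °C: -39965 kJ/h
Outlet flows (mol/h): A 445.16, B 445.16, C 794.84
Sensible, products 25→63.3 °C: 8656 kJ/h
Q = ΔH = -141790 kJ/h = -39.387 kW
Heat removed = 39.387 kW

Q_out = 39.4 kW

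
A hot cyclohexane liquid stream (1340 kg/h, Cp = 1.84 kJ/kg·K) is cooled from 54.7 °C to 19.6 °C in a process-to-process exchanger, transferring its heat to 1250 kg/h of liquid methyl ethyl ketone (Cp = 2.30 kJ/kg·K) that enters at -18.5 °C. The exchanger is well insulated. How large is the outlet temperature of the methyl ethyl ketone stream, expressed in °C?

Heat released by hot stream: Q = 1340 × 1.84 × (54.7 − 19.6) = 86543 kJ/h
Energy balance on cold side (adiabatic exchanger): Q = ṁ_c·Cp_c·(T_c,out − T_c,in)
T_c,out = -18.5 + 86543/(1250 × 2.30) = 11.602 °C

T_c,out = 11.6 °C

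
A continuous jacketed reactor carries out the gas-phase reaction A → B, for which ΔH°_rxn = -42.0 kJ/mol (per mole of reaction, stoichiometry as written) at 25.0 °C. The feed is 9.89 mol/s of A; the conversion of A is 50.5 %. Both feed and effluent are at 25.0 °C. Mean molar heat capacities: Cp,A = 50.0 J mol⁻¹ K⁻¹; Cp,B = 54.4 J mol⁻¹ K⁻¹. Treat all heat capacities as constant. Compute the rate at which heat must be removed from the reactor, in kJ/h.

Q_out = 755000 kJ/h

Extent of reaction ξ = 0.505 × 9.89 = 4.9945 mol/s
Reaction term: ξ·ΔH°_rxn = 4.9945 × -42.0 = -209.77 kJ/s
Q = ΔH = -209.77 kJ/s = -209.77 kW
Heat removed = 755160 kJ/h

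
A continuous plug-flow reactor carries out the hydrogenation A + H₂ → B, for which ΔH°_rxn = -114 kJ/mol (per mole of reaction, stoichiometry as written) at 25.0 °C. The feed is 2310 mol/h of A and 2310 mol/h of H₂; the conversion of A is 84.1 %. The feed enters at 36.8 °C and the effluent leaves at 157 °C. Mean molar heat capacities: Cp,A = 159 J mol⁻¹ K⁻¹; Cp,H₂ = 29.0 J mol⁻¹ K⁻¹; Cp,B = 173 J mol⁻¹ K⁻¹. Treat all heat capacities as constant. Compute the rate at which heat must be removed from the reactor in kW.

Extent of reaction ξ = 0.841 × 2310 = 1942.7 mol/h
Reaction term: ξ·ΔH°_rxn = 1942.7 × -114 = -221470 kJ/h
Sensible, feed 36.8→25 °C: -5124.5 kJ/h
Outlet flows (mol/h): A 367.29, H₂ 367.29, B 1942.7
Sensible, products 25→157 °C: 53478 kJ/h
Q = ΔH = -173120 kJ/h = -48.088 kW
Heat removed = 48.088 kW

Q_out = 48.1 kW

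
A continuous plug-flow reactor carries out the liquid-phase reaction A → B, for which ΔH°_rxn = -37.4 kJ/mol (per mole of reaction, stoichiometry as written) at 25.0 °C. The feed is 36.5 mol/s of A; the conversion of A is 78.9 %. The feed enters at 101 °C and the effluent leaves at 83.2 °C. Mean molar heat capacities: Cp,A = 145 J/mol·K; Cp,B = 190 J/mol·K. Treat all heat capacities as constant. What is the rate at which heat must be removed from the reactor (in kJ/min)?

Extent of reaction ξ = 0.789 × 36.5 = 28.799 mol/s
Reaction term: ξ·ΔH°_rxn = 28.799 × -37.4 = -1077.1 kJ/s
Sensible, feed 101→25 °C: -402.23 kJ/s
Outlet flows (mol/s): A 7.7015, B 28.799
Sensible, products 25→83.2 °C: 383.45 kJ/s
Q = ΔH = -1095.8 kJ/s = -1095.8 kW
Heat removed = 65751 kJ/min

Q_out = 65800 kJ/min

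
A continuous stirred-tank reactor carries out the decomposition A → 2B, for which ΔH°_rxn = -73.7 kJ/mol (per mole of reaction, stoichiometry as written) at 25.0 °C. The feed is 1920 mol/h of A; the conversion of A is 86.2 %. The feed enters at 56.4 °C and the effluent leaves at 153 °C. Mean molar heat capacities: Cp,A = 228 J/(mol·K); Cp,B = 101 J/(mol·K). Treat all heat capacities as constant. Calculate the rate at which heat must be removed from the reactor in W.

Q_out = 23700 W

Extent of reaction ξ = 0.862 × 1920 = 1655 mol/h
Reaction term: ξ·ΔH°_rxn = 1655 × -73.7 = -121980 kJ/h
Sensible, feed 56.4→25 °C: -13746 kJ/h
Outlet flows (mol/h): A 264.96, B 3310.1
Sensible, products 25→153 °C: 50525 kJ/h
Q = ΔH = -85197 kJ/h = -23.666 kW
Heat removed = 23666 W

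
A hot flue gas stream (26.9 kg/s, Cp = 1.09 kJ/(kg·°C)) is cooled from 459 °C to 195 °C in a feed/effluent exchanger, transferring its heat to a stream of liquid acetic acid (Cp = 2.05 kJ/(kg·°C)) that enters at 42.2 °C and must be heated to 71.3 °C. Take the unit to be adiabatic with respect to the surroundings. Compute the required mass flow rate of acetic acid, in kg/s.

Heat released by hot stream: Q = 26.9 × 1.09 × (459 − 195) = 7740.7 kJ/s
Energy balance on cold side (adiabatic exchanger): Q = ṁ_c·Cp_c·(T_c,out − T_c,in)
ṁ_c = 7740.7 / [2.05 × (71.3 − 42.2)] = 129.76 kg/s

ṁ_c = 130 kg/s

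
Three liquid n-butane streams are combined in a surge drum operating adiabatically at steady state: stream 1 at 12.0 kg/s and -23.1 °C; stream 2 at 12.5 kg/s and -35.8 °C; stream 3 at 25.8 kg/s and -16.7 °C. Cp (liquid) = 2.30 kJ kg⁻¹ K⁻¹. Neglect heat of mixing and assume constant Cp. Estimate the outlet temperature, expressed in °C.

Adiabatic, steady state ⇒ Σ ṁᵢCp,ᵢ(T_out − Tᵢ) = 0
T_out = Σ ṁᵢCp,ᵢTᵢ / Σ ṁᵢCp,ᵢ
      = -2657.8 / 115.69 = -22.973 °C

T_out = -23.0 °C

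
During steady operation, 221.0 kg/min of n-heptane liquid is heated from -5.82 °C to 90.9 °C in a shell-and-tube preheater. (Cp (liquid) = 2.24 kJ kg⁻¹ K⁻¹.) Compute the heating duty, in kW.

Q = 798 kW

Q = ṁ·Cp·ΔT = 221.0 × 2.24 × (90.9 − -5.82) = 47880 kJ/min
Converting: 47880 / 60 s = 798 kW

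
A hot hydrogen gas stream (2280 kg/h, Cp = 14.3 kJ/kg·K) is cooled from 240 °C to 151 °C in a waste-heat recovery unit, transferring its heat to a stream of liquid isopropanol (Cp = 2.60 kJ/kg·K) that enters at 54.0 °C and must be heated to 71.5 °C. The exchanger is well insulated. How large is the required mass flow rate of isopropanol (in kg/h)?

ṁ_c = 63800 kg/h

Heat released by hot stream: Q = 2280 × 14.3 × (240 − 151) = 2.9018e+06 kJ/h
Energy balance on cold side (adiabatic exchanger): Q = ṁ_c·Cp_c·(T_c,out − T_c,in)
ṁ_c = 2.9018e+06 / [2.60 × (71.5 − 54.0)] = 63775 kg/h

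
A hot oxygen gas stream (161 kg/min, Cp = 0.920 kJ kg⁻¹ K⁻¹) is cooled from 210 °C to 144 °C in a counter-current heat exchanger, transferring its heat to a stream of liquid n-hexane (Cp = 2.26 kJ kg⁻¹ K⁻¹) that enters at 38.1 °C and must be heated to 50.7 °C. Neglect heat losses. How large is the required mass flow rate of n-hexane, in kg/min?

Heat released by hot stream: Q = 161 × 0.920 × (210 − 144) = 9775.9 kJ/min
Energy balance on cold side (adiabatic exchanger): Q = ṁ_c·Cp_c·(T_c,out − T_c,in)
ṁ_c = 9775.9 / [2.26 × (50.7 − 38.1)] = 343.3 kg/min

ṁ_c = 343 kg/min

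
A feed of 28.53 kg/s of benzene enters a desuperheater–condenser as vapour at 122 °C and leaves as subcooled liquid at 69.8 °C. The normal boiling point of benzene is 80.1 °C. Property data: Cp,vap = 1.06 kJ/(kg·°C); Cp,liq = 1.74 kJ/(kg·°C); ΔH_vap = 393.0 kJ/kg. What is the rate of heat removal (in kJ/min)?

vapour 122→80.1 °C: -44.414 kJ/kg
condensation at 80.1 °C: -393 kJ/kg
liquid 80.1→69.8 °C: -17.922 kJ/kg
Δh = -44.414 + -393 + -17.922 = -455.34 kJ/kg
Q = ṁ·Δh = 28.53 kg/s × -455.34 kJ/kg = -12991 kJ/s
|Q| = 12991 kW = 779440 kJ/min

Q_c = 779000 kJ/min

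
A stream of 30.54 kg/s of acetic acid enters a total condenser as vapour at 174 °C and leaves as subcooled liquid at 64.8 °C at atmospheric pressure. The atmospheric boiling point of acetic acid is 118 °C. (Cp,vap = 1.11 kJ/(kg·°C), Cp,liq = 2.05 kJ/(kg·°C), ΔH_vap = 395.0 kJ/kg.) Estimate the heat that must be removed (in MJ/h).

vapour 174→118 °C: -62.16 kJ/kg
condensation at 118 °C: -395 kJ/kg
liquid 118→64.8 °C: -109.06 kJ/kg
Δh = -62.16 + -395 + -109.06 = -566.22 kJ/kg
Q = ṁ·Δh = 30.54 kg/s × -566.22 kJ/kg = -17292 kJ/s
|Q| = 17292 kW = 62252 MJ/h

Q_c = 62300 MJ/h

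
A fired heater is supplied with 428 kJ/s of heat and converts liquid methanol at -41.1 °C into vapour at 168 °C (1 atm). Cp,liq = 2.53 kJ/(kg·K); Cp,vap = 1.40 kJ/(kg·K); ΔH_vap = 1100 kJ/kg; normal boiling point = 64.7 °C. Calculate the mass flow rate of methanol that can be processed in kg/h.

ṁ = 1020 kg/h

Δh = 2.53×(64.7−-41.1) + 1100 + 1.40×(168−64.7) = 1512.3 kJ/kg
Q = 428 kJ/s = 428 kJ/s = 1.5408e+06 kJ/h
ṁ = Q/Δh = 1.5408e+06 / 1512.3 = 1018.8 kg/h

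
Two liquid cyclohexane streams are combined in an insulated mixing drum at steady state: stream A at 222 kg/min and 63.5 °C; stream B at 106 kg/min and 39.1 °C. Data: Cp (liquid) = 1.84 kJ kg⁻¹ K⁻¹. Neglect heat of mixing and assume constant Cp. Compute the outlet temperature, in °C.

T_out = 55.6 °C

No heat crosses the boundary, so H_out = H_in.
T_out = Σ ṁᵢCp,ᵢTᵢ / Σ ṁᵢCp,ᵢ
      = 33565 / 603.52 = 55.615 °C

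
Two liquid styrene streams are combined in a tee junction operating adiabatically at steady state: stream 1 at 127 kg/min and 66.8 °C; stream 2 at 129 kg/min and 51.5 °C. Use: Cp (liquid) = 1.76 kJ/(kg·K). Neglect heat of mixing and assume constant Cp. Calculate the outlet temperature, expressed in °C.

No heat crosses the boundary, so H_out = H_in.
Σ ṁᵢCp,ᵢTᵢ = 127×1.76×66.8 + 129×1.76×51.5 = 26624
Σ ṁᵢCp,ᵢ = 127×1.76 + 129×1.76 = 450.56
T_out = 26624 / 450.56 = 59.09 °C

T_out = 59.1 °C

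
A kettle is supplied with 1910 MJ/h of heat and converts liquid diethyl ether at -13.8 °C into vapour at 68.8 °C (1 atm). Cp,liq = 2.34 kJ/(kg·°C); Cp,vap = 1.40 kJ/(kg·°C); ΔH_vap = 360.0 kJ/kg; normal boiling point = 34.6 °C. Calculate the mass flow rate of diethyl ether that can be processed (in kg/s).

Δh = 2.34×(34.6−-13.8) + 360.0 + 1.40×(68.8−34.6) = 521.14 kJ/kg
Q = 1910 MJ/h = 530.56 kJ/s = 530.56 kJ/s
ṁ = Q/Δh = 530.56 / 521.14 = 1.0181 kg/s

ṁ = 1.02 kg/s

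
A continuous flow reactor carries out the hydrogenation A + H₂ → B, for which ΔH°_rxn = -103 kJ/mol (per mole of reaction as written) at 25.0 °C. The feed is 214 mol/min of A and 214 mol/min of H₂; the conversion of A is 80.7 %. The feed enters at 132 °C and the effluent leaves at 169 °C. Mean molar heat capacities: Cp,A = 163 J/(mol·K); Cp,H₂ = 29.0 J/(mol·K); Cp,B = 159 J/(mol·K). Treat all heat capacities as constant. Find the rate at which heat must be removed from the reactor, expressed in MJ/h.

Extent of reaction ξ = 0.807 × 214 = 172.7 mol/min
Reaction term: ξ·ΔH°_rxn = 172.7 × -103 = -17788 kJ/min
Sensible, feed 132→25 °C: -4396.4 kJ/min
Outlet flows (mol/min): A 41.302, H₂ 41.302, B 172.7
Sensible, products 25→169 °C: 5096 kJ/min
Q = ΔH = -17088 kJ/min = -284.8 kW
Heat removed = 1025.3 MJ/h

Q_out = 1030 MJ/h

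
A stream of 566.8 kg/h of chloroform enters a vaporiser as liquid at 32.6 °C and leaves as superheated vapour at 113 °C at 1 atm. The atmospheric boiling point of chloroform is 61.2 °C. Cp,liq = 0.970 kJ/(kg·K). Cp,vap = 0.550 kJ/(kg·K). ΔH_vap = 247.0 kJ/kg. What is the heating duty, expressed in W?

Q = 47700 W

liquid 32.6→61.2 °C: 27.742 kJ/kg
vaporisation at 61.2 °C: 247 kJ/kg
vapour 61.2→113 °C: 28.49 kJ/kg
Δh = 27.742 + 247 + 28.49 = 303.23 kJ/kg
Q = ṁ·Δh = 566.8 kg/h × 303.23 kJ/kg = 171870 kJ/h
|Q| = 47.742 kW = 47742 W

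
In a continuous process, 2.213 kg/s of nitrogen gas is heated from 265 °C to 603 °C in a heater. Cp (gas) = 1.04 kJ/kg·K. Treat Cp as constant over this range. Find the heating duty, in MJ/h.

Q = ṁ·Cp·ΔT = 2.213 × 1.04 × (603 − 265) = 777.91 kJ/s
Heating duty = 2800.5 MJ/h

Q = 2800 MJ/h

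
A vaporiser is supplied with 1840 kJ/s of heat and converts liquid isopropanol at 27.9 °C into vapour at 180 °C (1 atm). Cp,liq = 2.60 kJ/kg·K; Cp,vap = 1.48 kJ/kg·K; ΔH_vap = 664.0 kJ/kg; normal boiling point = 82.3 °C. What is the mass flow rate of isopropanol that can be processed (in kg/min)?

Δh = 2.60×(82.3−27.9) + 664.0 + 1.48×(180−82.3) = 950.04 kJ/kg
Q = 1840 kJ/s = 1840 kJ/s = 110400 kJ/min
ṁ = Q/Δh = 110400 / 950.04 = 116.21 kg/min

ṁ = 116 kg/min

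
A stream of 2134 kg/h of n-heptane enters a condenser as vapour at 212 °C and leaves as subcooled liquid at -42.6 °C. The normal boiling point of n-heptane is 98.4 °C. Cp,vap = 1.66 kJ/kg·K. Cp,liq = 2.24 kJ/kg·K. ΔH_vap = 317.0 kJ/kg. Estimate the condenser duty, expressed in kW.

vapour 212→98.4 °C: -188.58 kJ/kg
condensation at 98.4 °C: -317 kJ/kg
liquid 98.4→-42.6 °C: -315.84 kJ/kg
Δh = -188.58 + -317 + -315.84 = -821.42 kJ/kg
Q = ṁ·Δh = 2134 kg/h × -821.42 kJ/kg = -1.7529e+06 kJ/h
|Q| = 486.92 kW

Q_c = 487 kW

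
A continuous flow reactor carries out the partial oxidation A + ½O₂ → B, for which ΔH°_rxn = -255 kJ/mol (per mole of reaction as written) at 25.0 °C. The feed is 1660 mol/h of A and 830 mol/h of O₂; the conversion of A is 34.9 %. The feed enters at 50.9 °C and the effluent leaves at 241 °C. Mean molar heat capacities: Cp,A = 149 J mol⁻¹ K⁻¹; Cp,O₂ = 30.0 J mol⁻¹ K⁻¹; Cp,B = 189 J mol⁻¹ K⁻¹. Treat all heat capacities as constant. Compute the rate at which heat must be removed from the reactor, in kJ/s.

Q_out = 25.8 kJ/s

Extent of reaction ξ = 0.349 × 1660 = 579.34 mol/h
Reaction term: ξ·ΔH°_rxn = 579.34 × -255 = -147730 kJ/h
Sensible, feed 50.9→25 °C: -7051 kJ/h
Outlet flows (mol/h): A 1080.7, O₂ 540.33, B 579.34
Sensible, products 25→241 °C: 61932 kJ/h
Q = ΔH = -92850 kJ/h = -25.792 kW
Heat removed = 25.792 kJ/s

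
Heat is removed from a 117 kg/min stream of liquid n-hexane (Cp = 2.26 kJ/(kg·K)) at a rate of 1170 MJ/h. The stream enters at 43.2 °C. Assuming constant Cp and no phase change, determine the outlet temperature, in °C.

Q = 1170 MJ/h = 19500 kJ/min
ΔT = Q/(ṁ·Cp) = 19500/(117×2.26) = 73.746 K
T_out = 43.2 − 73.746 = -30.546 °C

T_out = -30.5 °C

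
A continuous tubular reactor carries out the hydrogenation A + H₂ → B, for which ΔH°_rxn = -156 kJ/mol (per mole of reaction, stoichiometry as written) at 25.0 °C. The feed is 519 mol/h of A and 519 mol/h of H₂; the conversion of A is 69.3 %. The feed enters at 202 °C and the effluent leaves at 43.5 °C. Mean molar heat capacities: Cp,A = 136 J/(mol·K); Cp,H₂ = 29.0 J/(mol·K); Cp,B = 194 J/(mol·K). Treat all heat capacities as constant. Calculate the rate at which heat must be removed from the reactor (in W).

Extent of reaction ξ = 0.693 × 519 = 359.67 mol/h
Reaction term: ξ·ΔH°_rxn = 359.67 × -156 = -56108 kJ/h
Sensible, feed 202→25 °C: -15157 kJ/h
Outlet flows (mol/h): A 159.33, H₂ 159.33, B 359.67
Sensible, products 25→43.5 °C: 1777.2 kJ/h
Q = ΔH = -69488 kJ/h = -19.302 kW
Heat removed = 19302 W

Q_out = 19300 W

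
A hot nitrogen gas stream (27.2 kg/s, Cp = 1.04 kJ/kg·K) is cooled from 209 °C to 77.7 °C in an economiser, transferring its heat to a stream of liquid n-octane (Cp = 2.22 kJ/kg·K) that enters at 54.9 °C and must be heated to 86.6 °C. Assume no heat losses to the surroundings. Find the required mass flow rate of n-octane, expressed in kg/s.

Heat released by hot stream: Q = 27.2 × 1.04 × (209 − 77.7) = 3714.2 kJ/s
Energy balance on cold side (adiabatic exchanger): Q = ṁ_c·Cp_c·(T_c,out − T_c,in)
ṁ_c = 3714.2 / [2.22 × (86.6 − 54.9)] = 52.778 kg/s

ṁ_c = 52.8 kg/s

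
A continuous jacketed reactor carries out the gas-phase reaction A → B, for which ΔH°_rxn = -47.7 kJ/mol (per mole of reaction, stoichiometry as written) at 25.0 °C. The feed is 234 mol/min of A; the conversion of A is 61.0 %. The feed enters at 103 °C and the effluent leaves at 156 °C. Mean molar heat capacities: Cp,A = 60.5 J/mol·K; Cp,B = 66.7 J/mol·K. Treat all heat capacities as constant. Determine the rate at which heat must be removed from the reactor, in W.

Q_out = 99000 W

Extent of reaction ξ = 0.610 × 234 = 142.74 mol/min
Reaction term: ξ·ΔH°_rxn = 142.74 × -47.7 = -6808.7 kJ/min
Sensible, feed 103→25 °C: -1104.2 kJ/min
Outlet flows (mol/min): A 91.26, B 142.74
Sensible, products 25→156 °C: 1970.5 kJ/min
Q = ΔH = -5942.4 kJ/min = -99.041 kW
Heat removed = 99041 W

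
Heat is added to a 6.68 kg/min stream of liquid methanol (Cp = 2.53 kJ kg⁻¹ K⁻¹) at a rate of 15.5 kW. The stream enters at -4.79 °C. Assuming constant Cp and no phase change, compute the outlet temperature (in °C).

Q = 15.5 kW = 930 kJ/min
ΔT = Q/(ṁ·Cp) = 930/(6.68×2.53) = 55.028 K
T_out = -4.79 + 55.028 = 50.238 °C

T_out = 50.2 °C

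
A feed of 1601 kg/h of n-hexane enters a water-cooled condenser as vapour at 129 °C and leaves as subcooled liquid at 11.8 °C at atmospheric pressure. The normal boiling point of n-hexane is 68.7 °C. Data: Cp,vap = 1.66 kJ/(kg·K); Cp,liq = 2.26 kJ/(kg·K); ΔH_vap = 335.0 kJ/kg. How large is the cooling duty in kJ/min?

vapour 129→68.7 °C: -100.1 kJ/kg
condensation at 68.7 °C: -335 kJ/kg
liquid 68.7→11.8 °C: -128.59 kJ/kg
Δh = -100.1 + -335 + -128.59 = -563.69 kJ/kg
Q = ṁ·Δh = 1601 kg/h × -563.69 kJ/kg = -902470 kJ/h
|Q| = 250.69 kW = 15041 kJ/min

Q_c = 15000 kJ/min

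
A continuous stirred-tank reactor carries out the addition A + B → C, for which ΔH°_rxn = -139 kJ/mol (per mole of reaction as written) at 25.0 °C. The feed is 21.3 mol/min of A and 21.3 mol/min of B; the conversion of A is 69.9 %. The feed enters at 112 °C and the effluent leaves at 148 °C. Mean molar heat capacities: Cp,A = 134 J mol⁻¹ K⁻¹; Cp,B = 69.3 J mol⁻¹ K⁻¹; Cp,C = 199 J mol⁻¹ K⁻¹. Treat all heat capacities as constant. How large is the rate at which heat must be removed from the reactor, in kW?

Q_out = 32.0 kW

Extent of reaction ξ = 0.699 × 21.3 = 14.889 mol/min
Reaction term: ξ·ΔH°_rxn = 14.889 × -139 = -2069.5 kJ/min
Sensible, feed 112→25 °C: -376.74 kJ/min
Outlet flows (mol/min): A 6.4113, B 6.4113, C 14.889
Sensible, products 25→148 °C: 524.75 kJ/min
Q = ΔH = -1921.5 kJ/min = -32.025 kW
Heat removed = 32.025 kW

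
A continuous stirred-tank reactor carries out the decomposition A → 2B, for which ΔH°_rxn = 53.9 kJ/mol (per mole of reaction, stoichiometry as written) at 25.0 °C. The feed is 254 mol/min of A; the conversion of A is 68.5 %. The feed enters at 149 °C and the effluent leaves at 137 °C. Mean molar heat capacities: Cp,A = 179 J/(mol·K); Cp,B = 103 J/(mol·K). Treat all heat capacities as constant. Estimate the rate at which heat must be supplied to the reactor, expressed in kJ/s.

Q_in = 156 kJ/s

Extent of reaction ξ = 0.685 × 254 = 173.99 mol/min
Reaction term: ξ·ΔH°_rxn = 173.99 × 53.9 = 9378.1 kJ/min
Sensible, feed 149→25 °C: -5637.8 kJ/min
Outlet flows (mol/min): A 80.01, B 347.98
Sensible, products 25→137 °C: 5618.3 kJ/min
Q = ΔH = 9358.6 kJ/min = 155.98 kW
Heat supplied = 155.98 kJ/s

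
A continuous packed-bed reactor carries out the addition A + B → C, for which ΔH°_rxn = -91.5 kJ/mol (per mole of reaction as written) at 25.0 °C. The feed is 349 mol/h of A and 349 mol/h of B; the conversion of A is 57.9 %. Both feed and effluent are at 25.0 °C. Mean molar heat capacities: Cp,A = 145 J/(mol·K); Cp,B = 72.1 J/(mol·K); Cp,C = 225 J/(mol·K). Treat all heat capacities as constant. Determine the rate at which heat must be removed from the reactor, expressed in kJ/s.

Q_out = 5.14 kJ/s

Extent of reaction ξ = 0.579 × 349 = 202.07 mol/h
Reaction term: ξ·ΔH°_rxn = 202.07 × -91.5 = -18489 kJ/h
Q = ΔH = -18489 kJ/h = -5.136 kW
Heat removed = 5.136 kJ/s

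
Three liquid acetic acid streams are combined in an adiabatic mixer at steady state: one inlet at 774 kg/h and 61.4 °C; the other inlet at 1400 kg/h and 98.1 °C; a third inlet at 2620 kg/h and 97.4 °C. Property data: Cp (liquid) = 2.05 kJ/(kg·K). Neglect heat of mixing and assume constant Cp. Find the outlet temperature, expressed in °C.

Adiabatic, steady state ⇒ Σ ṁᵢCp,ᵢ(T_out − Tᵢ) = 0
T_out = Σ ṁᵢCp,ᵢTᵢ / Σ ṁᵢCp,ᵢ
      = 902110 / 9827.7 = 91.792 °C

T_out = 91.8 °C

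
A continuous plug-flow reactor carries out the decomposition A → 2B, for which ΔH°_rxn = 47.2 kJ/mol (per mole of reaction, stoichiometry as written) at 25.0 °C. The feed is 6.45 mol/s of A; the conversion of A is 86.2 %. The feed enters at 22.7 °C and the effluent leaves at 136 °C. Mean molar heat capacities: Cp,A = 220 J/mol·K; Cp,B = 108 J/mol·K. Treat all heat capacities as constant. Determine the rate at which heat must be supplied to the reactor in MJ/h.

Extent of reaction ξ = 0.862 × 6.45 = 5.5599 mol/s
Reaction term: ξ·ΔH°_rxn = 5.5599 × 47.2 = 262.43 kJ/s
Sensible, feed 22.7→25 °C: 3.2637 kJ/s
Outlet flows (mol/s): A 0.8901, B 11.12
Sensible, products 25→136 °C: 155.04 kJ/s
Q = ΔH = 420.73 kJ/s = 420.73 kW
Heat supplied = 1514.6 MJ/h

Q_in = 1510 MJ/h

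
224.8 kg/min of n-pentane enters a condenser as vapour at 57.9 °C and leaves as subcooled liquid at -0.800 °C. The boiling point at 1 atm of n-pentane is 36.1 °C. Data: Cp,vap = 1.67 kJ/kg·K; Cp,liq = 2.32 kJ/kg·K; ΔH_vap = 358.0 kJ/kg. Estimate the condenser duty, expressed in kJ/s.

vapour 57.9→36.1 °C: -36.406 kJ/kg
condensation at 36.1 °C: -358 kJ/kg
liquid 36.1→-0.800 °C: -85.608 kJ/kg
Δh = -36.406 + -358 + -85.608 = -480.01 kJ/kg
Q = ṁ·Δh = 224.8 kg/min × -480.01 kJ/kg = -107910 kJ/min
|Q| = 1798.5 kW

Q_c = 1800 kJ/s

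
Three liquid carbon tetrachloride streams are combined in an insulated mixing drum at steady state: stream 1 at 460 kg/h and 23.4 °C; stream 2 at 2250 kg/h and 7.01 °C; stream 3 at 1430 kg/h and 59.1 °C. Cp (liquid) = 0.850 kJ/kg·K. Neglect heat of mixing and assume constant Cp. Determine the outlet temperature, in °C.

T_out = 26.8 °C

Energy balance with Q = 0: Σ ṁᵢCp,ᵢ(T_out − Tᵢ) = 0
T_out = Σ ṁᵢCp,ᵢTᵢ / Σ ṁᵢCp,ᵢ
      = 94392 / 3519 = 26.824 °C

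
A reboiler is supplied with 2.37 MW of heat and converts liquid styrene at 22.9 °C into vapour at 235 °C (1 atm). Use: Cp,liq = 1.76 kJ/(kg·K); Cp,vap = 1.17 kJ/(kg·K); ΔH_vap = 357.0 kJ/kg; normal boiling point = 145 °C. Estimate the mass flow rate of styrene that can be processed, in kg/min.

Δh = 1.76×(145−22.9) + 357.0 + 1.17×(235−145) = 677.2 kJ/kg
Q = 2.37 MW = 2370 kJ/s = 142200 kJ/min
ṁ = Q/Δh = 142200 / 677.2 = 209.98 kg/min

ṁ = 210 kg/min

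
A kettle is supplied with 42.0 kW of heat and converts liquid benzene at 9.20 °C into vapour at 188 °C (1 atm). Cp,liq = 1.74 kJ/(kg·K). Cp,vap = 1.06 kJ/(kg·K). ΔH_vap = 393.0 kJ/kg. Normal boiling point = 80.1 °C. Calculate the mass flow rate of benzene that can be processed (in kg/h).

ṁ = 240 kg/h

Δh = 1.74×(80.1−9.20) + 393.0 + 1.06×(188−80.1) = 630.74 kJ/kg
Q = 42.0 kW = 42 kJ/s = 151200 kJ/h
ṁ = Q/Δh = 151200 / 630.74 = 239.72 kg/h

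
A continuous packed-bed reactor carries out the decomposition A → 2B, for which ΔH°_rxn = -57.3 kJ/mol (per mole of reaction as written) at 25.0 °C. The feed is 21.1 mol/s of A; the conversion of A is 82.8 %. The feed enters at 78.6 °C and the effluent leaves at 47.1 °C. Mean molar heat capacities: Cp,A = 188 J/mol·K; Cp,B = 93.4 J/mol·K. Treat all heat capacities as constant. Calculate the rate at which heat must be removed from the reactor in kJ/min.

Extent of reaction ξ = 0.828 × 21.1 = 17.471 mol/s
Reaction term: ξ·ΔH°_rxn = 17.471 × -57.3 = -1001.1 kJ/s
Sensible, feed 78.6→25 °C: -212.62 kJ/s
Outlet flows (mol/s): A 3.6292, B 34.942
Sensible, products 25→47.1 °C: 87.203 kJ/s
Q = ΔH = -1126.5 kJ/s = -1126.5 kW
Heat removed = 67590 kJ/min

Q_out = 67600 kJ/min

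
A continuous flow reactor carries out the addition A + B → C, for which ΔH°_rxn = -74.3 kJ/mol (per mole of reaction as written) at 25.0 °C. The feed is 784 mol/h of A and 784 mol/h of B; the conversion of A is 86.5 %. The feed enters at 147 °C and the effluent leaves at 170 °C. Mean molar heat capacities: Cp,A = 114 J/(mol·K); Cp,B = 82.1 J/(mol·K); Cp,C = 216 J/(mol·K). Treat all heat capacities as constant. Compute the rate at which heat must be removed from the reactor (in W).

Q_out = 12500 W

Extent of reaction ξ = 0.865 × 784 = 678.16 mol/h
Reaction term: ξ·ΔH°_rxn = 678.16 × -74.3 = -50387 kJ/h
Sensible, feed 147→25 °C: -18757 kJ/h
Outlet flows (mol/h): A 105.84, B 105.84, C 678.16
Sensible, products 25→170 °C: 24249 kJ/h
Q = ΔH = -44894 kJ/h = -12.471 kW
Heat removed = 12471 W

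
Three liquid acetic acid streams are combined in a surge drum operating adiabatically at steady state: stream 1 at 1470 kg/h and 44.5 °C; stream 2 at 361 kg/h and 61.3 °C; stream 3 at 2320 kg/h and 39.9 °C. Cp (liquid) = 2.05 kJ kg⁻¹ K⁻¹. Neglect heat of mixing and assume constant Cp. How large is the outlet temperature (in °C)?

T_out = 43.4 °C

Adiabatic, steady state ⇒ Σ ṁᵢCp,ᵢ(T_out − Tᵢ) = 0
Σ ṁᵢCp,ᵢTᵢ = 1470×2.05×44.5 + 361×2.05×61.3 + 2320×2.05×39.9 = 369230
Σ ṁᵢCp,ᵢ = 1470×2.05 + 361×2.05 + 2320×2.05 = 8509.5
T_out = 369230 / 8509.5 = 43.39 °C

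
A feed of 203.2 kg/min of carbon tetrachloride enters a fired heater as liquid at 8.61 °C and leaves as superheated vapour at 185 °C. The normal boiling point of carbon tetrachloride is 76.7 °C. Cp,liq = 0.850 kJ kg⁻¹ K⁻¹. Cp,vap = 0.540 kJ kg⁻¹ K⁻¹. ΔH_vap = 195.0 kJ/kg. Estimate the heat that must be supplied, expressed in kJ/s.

Q = 1050 kJ/s

liquid 8.61→76.7 °C: 57.877 kJ/kg
vaporisation at 76.7 °C: 195 kJ/kg
vapour 76.7→185 °C: 58.482 kJ/kg
Δh = 57.877 + 195 + 58.482 = 311.36 kJ/kg
Q = ṁ·Δh = 203.2 kg/min × 311.36 kJ/kg = 63268 kJ/min
|Q| = 1054.5 kW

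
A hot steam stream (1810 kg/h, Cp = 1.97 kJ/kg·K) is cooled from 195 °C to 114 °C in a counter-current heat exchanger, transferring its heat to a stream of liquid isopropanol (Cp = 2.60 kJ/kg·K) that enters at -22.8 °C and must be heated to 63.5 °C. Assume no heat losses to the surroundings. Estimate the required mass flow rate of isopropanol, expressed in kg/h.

Heat released by hot stream: Q = 1810 × 1.97 × (195 − 114) = 288820 kJ/h
Energy balance on cold side (adiabatic exchanger): Q = ṁ_c·Cp_c·(T_c,out − T_c,in)
ṁ_c = 288820 / [2.60 × (63.5 − -22.8)] = 1287.2 kg/h

ṁ_c = 1290 kg/h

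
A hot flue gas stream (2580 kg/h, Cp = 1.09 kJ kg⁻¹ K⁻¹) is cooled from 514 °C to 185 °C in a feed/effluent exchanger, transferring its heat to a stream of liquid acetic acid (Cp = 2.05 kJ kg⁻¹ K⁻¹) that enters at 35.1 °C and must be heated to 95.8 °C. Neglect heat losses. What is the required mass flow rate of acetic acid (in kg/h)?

Heat released by hot stream: Q = 2580 × 1.09 × (514 − 185) = 925210 kJ/h
Energy balance on cold side (adiabatic exchanger): Q = ṁ_c·Cp_c·(T_c,out − T_c,in)
ṁ_c = 925210 / [2.05 × (95.8 − 35.1)] = 7435.3 kg/h

ṁ_c = 7440 kg/h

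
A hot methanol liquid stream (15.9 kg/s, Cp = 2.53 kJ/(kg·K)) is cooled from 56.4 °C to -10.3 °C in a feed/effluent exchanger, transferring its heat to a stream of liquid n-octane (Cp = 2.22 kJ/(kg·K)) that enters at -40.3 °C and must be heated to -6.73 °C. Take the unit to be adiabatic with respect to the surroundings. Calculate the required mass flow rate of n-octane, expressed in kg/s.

Heat released by hot stream: Q = 15.9 × 2.53 × (56.4 − -10.3) = 2683.1 kJ/s
Energy balance on cold side (adiabatic exchanger): Q = ṁ_c·Cp_c·(T_c,out − T_c,in)
ṁ_c = 2683.1 / [2.22 × (-6.73 − -40.3)] = 36.003 kg/s

ṁ_c = 36.0 kg/s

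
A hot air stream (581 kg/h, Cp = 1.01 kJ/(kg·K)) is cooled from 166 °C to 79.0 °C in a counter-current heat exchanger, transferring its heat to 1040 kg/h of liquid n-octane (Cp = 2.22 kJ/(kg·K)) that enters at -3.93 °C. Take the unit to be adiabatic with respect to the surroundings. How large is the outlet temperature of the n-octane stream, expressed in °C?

T_c,out = 18.2 °C

Heat released by hot stream: Q = 581 × 1.01 × (166 − 79.0) = 51052 kJ/h
Energy balance on cold side (adiabatic exchanger): Q = ṁ_c·Cp_c·(T_c,out − T_c,in)
T_c,out = -3.93 + 51052/(1040 × 2.22) = 18.182 °C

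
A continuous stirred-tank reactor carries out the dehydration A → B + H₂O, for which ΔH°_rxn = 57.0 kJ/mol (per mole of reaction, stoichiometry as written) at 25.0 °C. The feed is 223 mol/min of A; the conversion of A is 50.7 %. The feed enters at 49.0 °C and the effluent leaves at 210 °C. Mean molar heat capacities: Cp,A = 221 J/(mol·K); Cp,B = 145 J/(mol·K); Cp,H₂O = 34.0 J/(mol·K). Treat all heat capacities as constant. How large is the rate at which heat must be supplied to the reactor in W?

Extent of reaction ξ = 0.507 × 223 = 113.06 mol/min
Reaction term: ξ·ΔH°_rxn = 113.06 × 57.0 = 6444.5 kJ/min
Sensible, feed 49.0→25 °C: -1182.8 kJ/min
Outlet flows (mol/min): A 109.94, B 113.06, H₂O 113.06
Sensible, products 25→210 °C: 8238.9 kJ/min
Q = ΔH = 13501 kJ/min = 225.01 kW
Heat supplied = 225010 W

Q_in = 225000 W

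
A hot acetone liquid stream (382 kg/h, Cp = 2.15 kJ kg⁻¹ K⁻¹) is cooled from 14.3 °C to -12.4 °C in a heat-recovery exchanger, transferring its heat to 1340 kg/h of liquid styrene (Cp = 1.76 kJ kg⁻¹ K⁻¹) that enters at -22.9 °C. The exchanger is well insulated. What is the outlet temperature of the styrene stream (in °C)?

Heat released by hot stream: Q = 382 × 2.15 × (14.3 − -12.4) = 21929 kJ/h
Energy balance on cold side (adiabatic exchanger): Q = ṁ_c·Cp_c·(T_c,out − T_c,in)
T_c,out = -22.9 + 21929/(1340 × 1.76) = -13.602 °C

T_c,out = -13.6 °C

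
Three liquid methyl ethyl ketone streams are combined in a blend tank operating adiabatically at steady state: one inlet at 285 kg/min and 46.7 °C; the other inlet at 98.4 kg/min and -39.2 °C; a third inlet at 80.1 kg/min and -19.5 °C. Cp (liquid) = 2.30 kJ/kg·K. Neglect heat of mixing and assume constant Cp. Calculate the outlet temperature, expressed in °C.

Energy balance with Q = 0: Σ ṁᵢCp,ᵢ(T_out − Tᵢ) = 0
T_out = Σ ṁᵢCp,ᵢTᵢ / Σ ṁᵢCp,ᵢ
      = 18148 / 1066 = 17.023 °C

T_out = 17.0 °C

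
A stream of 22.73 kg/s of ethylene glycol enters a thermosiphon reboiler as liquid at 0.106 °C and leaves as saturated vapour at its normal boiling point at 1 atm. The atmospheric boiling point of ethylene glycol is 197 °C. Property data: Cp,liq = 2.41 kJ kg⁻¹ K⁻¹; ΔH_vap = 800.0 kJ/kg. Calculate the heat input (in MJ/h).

liquid 0.106→197 °C: 474.51 kJ/kg
vaporisation at 197 °C: 800 kJ/kg
Δh = 474.51 + 800 = 1274.5 kJ/kg
Q = ṁ·Δh = 22.73 kg/s × 1274.5 kJ/kg = 28970 kJ/s
|Q| = 28970 kW = 104290 MJ/h

Q = 104000 MJ/h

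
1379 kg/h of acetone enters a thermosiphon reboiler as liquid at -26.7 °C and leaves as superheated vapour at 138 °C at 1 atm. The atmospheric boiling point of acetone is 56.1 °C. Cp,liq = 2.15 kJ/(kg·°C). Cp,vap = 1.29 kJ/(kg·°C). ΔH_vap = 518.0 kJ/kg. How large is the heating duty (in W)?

Q = 307000 W

liquid -26.7→56.1 °C: 178.02 kJ/kg
vaporisation at 56.1 °C: 518 kJ/kg
vapour 56.1→138 °C: 105.65 kJ/kg
Δh = 178.02 + 518 + 105.65 = 801.67 kJ/kg
Q = ṁ·Δh = 1379 kg/h × 801.67 kJ/kg = 1.1055e+06 kJ/h
|Q| = 307.08 kW = 307080 W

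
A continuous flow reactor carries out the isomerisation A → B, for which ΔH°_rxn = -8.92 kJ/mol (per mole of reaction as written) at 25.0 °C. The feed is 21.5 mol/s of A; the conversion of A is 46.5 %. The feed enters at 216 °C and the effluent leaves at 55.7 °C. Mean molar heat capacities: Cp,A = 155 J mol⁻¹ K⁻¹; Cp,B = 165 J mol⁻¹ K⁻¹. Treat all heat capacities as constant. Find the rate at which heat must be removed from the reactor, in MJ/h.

Extent of reaction ξ = 0.465 × 21.5 = 9.9975 mol/s
Reaction term: ξ·ΔH°_rxn = 9.9975 × -8.92 = -89.178 kJ/s
Sensible, feed 216→25 °C: -636.51 kJ/s
Outlet flows (mol/s): A 11.502, B 9.9975
Sensible, products 25→55.7 °C: 105.38 kJ/s
Q = ΔH = -620.31 kJ/s = -620.31 kW
Heat removed = 2233.1 MJ/h

Q_out = 2230 MJ/h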